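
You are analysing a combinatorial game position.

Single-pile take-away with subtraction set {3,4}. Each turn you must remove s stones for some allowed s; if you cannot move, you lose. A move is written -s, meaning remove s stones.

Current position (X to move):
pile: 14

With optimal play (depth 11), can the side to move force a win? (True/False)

X winning at [14]: False

[14] X move#1: -3:-1/11*, -4:-1/10
[11] O move#2: -3:+1/8*, -4:+1/7
[8] X move#3: -3:-1/5*, -4:-1/4
[5] O move#4: -3:+1/2*, -4:+1/1
[2] end (terminal -1, X#5); searched 14 to 11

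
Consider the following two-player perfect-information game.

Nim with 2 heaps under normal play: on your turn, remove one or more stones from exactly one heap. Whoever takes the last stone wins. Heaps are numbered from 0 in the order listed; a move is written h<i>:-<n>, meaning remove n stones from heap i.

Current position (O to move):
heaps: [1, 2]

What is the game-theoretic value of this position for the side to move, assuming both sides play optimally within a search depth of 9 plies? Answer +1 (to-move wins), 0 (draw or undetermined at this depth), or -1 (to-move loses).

ply 1, O at (1,2) | h0:-1=-1→(0,2); h1:-1=+1→(1,1)*; h1:-2=-1→(1,0)
ply 2, X at (1,1) | h0:-1=-1→(0,1)*; h1:-1=-1→(1,0)
ply 3, O at (0,1) | h1:-1=+1→(0,0)*
ply 4: (0,0) is terminal -1 (X); from (1,2) depth 9

value((1,2), O) = +1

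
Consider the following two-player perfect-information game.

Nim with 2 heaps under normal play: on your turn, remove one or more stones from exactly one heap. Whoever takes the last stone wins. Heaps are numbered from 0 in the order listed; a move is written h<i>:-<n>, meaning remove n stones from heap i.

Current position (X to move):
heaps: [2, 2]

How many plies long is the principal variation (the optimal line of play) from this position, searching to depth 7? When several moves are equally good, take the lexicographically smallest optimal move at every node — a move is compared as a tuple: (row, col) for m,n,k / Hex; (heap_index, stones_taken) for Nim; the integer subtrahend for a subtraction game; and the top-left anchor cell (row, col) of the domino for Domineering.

[(2,2)] X move#1: h0:-1:-1/(1,2)*, h0:-2:-1/(0,2), h1:-1:-1/(2,1), h1:-2:-1/(2,0)
[(1,2)] O move#2: h0:-1:-1/(0,2), h1:-1:+1/(1,1)*, h1:-2:-1/(1,0)
[(1,1)] X move#3: h0:-1:-1/(0,1)*, h1:-1:-1/(1,0)
[(0,1)] O move#4: h1:-1:+1/(0,0)*
[(0,0)] end (terminal -1, X#5); searched (2,2) to 7

PV length from [(2,2)]: 4 plies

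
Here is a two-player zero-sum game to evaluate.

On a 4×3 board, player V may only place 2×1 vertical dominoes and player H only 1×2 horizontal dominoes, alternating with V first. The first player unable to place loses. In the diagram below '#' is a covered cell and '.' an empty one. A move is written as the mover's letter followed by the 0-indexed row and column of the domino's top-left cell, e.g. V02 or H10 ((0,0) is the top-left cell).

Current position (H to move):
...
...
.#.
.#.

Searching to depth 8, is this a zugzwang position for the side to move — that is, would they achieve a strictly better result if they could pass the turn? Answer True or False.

ply 1, H at .../.../.#./.#. | H00=-1→##./.../.#./.#.*; H01=-1→.##/.../.#./.#.; H10=-1→.../##./.#./.#.; H11=-1→.../.##/.#./.#.
ply 2, V at ##./.../.#./.#. | V02=+1→###/..#/.#./.#.*; V10=+1→##./#../##./.#.; V12=+1→##./..#/.##/.#.; V20=+1→##./.../##./##.; V22=+1→##./.../.##/.##
ply 3, H at ###/..#/.#./.#. | H10=-1→###/###/.#./.#.*
ply 4, V at ###/###/.#./.#. | V20=+1→###/###/##./##.*; V22=+1→###/###/.##/.##
ply 5: ###/###/##./##. is terminal -1 (H); from .../.../.#./.#. depth 8
suppose H passes — search the same position with V to move:
pass> ply 1, V at .../.../.#./.#. | V00=+1→#../#../.#./.#.*; V01=+1→.#./.#./.#./.#.; V02=+1→..#/..#/.#./.#.; V10=-1→.../#../##./.#.; V12=-1→.../..#/.##/.#.; V20=+1→.../.../##./##.; V22=+1→.../.../.##/.##
pass> ply 2, H at #../#../.#./.#. | H01=-1→###/#../.#./.#.*; H11=-1→#../###/.#./.#.
pass> ply 3, V at ###/#../.#./.#. | V12=+1→###/#.#/.##/.#.*; V20=+1→###/#../##./##.; V22=+1→###/#../.##/.##
pass> ply 4: ###/#.#/.##/.#. is terminal -1 (H); from .../.../.#./.#. depth 8
for H: play -1, pass -1

zugzwang(.../.../.#./.#., H) = False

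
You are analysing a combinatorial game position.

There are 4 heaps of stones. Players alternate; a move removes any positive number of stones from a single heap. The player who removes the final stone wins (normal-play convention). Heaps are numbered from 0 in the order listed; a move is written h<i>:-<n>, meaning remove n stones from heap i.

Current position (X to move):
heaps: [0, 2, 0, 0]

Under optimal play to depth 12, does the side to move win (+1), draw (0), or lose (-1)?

ply 1, X at (0,2,0,0) | h1:-1=-1→(0,1,0,0); h1:-2=+1→(0,0,0,0)*
ply 2: (0,0,0,0) is terminal -1 (O); from (0,2,0,0) depth 12

value((0,2,0,0), X) = +1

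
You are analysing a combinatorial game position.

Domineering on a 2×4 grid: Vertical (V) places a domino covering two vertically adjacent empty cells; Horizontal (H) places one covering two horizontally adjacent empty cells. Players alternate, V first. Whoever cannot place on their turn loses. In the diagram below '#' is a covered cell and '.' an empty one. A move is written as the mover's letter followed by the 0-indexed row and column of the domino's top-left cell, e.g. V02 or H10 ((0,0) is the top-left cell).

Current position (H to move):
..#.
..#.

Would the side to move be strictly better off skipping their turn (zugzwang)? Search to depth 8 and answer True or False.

ply 1, H at ..#./..#. | H00=+1→###./..#.*; H10=+1→..#./###.
ply 2, V at ###./..#. | V03=-1→####/..##*
ply 3, H at ####/..## | H10=+1→####/####*
ply 4: ####/#### is terminal -1 (V); from ..#./..#. depth 8
if H skipped the turn, V would face:
~ ply 1, V at ..#./..#. | V00=+1→#.#./#.#.*; V01=+1→.##./.##.; V03=-1→..##/..##
~ ply 2: #.#./#.#. is terminal -1 (H); from ..#./..#. depth 8
compare (H): move=+1 vs pass=-1

zugzwang(..#./..#., H) = False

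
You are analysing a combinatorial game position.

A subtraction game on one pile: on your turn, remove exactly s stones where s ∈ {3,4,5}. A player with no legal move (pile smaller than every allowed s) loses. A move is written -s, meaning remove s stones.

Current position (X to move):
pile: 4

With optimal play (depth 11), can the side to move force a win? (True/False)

X winning at [4]: True

[4] X move#1: -3:+1/1*, -4:+1/0
[1] end (terminal -1, O#2); searched 4 to 11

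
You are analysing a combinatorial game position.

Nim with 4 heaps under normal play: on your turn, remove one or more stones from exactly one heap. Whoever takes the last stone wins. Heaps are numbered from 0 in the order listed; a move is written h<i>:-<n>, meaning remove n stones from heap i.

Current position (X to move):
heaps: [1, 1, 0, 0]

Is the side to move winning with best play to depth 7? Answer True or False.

X winning at [(1,1,0,0)]: False

[(1,1,0,0)] X move#1: h0:-1:-1/(0,1,0,0)*, h1:-1:-1/(1,0,0,0)
[(0,1,0,0)] O move#2: h1:-1:+1/(0,0,0,0)*
[(0,0,0,0)] end (terminal -1, X#3); searched (1,1,0,0) to 7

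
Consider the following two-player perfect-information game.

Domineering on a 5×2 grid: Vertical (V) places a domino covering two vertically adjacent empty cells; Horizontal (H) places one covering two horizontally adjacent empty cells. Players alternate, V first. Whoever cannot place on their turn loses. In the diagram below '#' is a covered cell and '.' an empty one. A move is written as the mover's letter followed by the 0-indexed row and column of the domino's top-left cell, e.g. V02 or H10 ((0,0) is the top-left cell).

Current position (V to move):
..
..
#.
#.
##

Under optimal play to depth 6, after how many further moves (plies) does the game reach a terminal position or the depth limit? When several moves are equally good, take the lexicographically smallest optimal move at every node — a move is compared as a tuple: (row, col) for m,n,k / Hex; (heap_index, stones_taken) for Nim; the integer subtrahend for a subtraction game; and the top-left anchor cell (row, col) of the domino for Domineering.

PV length from [../../#./#./##]: 1 ply

p1 V@[../../#./#./##]: V00[#./#./#./#./##]+1* V01[.#/.#/#./#./##]+1 V11[../.#/##/#./##]-1 V21[../../##/##/##]-1
p2 H@[#./#./#./#./##] terminal -1; root [../../#./#./##] d6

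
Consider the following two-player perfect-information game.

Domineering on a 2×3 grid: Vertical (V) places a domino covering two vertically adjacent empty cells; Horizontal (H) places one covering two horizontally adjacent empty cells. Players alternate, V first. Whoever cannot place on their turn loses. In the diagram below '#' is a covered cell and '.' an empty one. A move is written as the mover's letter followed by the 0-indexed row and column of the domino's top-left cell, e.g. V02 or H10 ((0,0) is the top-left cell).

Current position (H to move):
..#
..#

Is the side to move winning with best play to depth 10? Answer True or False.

ply 1, H at ..#/..# | H00=+1→###/..#*; H10=+1→..#/###
ply 2: ###/..# is terminal -1 (V); from ..#/..# depth 10

H winning at [..#/..#]: True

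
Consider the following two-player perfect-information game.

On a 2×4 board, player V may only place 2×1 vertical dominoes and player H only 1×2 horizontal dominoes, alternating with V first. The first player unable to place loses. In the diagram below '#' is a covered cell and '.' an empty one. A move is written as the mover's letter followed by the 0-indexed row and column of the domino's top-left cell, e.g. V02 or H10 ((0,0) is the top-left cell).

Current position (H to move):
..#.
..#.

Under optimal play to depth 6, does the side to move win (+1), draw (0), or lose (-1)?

value(..#./..#., H) = +1

[..#./..#.] H move#1: H00:+1/###./..#.*, H10:+1/..#./###.
[###./..#.] V move#2: V03:-1/####/..##*
[####/..##] H move#3: H10:+1/####/####*
[####/####] end (terminal -1, V#4); searched ..#./..#. to 6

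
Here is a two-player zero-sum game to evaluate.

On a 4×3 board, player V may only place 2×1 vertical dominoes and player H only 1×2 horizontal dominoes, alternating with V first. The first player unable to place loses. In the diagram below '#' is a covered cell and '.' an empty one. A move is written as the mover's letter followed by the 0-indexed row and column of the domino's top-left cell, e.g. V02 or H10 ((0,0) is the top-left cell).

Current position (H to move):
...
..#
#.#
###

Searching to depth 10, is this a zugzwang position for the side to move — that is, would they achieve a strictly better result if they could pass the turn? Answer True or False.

[.../..#/#.#/###] H move#1: H00:-1/##./..#/#.#/###, H01:-1/.##/..#/#.#/###, H10:+1/.../###/#.#/###*
[.../###/#.#/###] end (terminal -1, V#2); searched .../..#/#.#/### to 10
if H skipped the turn, V would face:
~ [.../..#/#.#/###] V move#1: V00:+1/#../#.#/#.#/###*, V01:+1/.#./.##/#.#/###, V11:-1/.../.##/###/###
~ [#../#.#/#.#/###] H move#2: H01:-1/###/#.#/#.#/###*
~ [###/#.#/#.#/###] V move#3: V11:+1/###/###/###/###*
~ [###/###/###/###] end (terminal -1, H#4); searched .../..#/#.#/### to 10
compare (H): move=+1 vs pass=-1

zugzwang(.../..#/#.#/###, H) = False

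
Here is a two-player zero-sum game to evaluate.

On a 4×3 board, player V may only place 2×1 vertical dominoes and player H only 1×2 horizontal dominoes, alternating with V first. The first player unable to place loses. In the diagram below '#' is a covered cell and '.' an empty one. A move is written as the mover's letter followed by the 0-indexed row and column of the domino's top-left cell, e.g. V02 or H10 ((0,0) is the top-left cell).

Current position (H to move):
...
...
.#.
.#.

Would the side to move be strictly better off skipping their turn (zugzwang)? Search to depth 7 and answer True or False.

p1 H@[.../.../.#./.#.]: H00[##./.../.#./.#.]-1* H01[.##/.../.#./.#.]-1 H10[.../##./.#./.#.]-1 H11[.../.##/.#./.#.]-1
p2 V@[##./.../.#./.#.]: V02[###/..#/.#./.#.]+1* V10[##./#../##./.#.]+1 V12[##./..#/.##/.#.]+1 V20[##./.../##./##.]+1 V22[##./.../.##/.##]+1
p3 H@[###/..#/.#./.#.]: H10[###/###/.#./.#.]-1*
p4 V@[###/###/.#./.#.]: V20[###/###/##./##.]+1* V22[###/###/.##/.##]+1
p5 H@[###/###/##./##.] terminal -1; root [.../.../.#./.#.] d7
suppose H passes — search the same position with V to move:
pass> p1 V@[.../.../.#./.#.]: V00[#../#../.#./.#.]+1* V01[.#./.#./.#./.#.]+1 V02[..#/..#/.#./.#.]+1 V10[.../#../##./.#.]-1 V12[.../..#/.##/.#.]-1 V20[.../.../##./##.]+1 V22[.../.../.##/.##]+1
pass> p2 H@[#../#../.#./.#.]: H01[###/#../.#./.#.]-1* H11[#../###/.#./.#.]-1
pass> p3 V@[###/#../.#./.#.]: V12[###/#.#/.##/.#.]+1* V20[###/#../##./##.]+1 V22[###/#../.##/.##]+1
pass> p4 H@[###/#.#/.##/.#.] terminal -1; root [.../.../.#./.#.] d7
for H: play -1, pass -1

zugzwang(.../.../.#./.#., H) = False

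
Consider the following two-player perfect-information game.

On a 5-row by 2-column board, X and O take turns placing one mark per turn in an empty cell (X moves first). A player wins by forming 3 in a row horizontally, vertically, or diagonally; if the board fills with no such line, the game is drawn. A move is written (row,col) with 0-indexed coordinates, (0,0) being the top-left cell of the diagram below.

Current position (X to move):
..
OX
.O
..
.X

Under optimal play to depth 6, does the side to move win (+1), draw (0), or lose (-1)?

[../OX/.O/../.X] X move#1: (0,0):+0/X./OX/.O/../.X*, (0,1):-1/.X/OX/.O/../.X, (2,0):+0/../OX/XO/../.X, (3,0):+0/../OX/.O/X./.X, (3,1):-1/../OX/.O/.X/.X, (4,0):-1/../OX/.O/../XX
[X./OX/.O/../.X] O move#2: (0,1):+0/XO/OX/.O/../.X*, (2,0):+0/X./OX/OO/../.X, (3,0):+0/X./OX/.O/O./.X, (3,1):+0/X./OX/.O/.O/.X, (4,0):+0/X./OX/.O/../OX
[XO/OX/.O/../.X] X move#3: (2,0):+0/XO/OX/XO/../.X*, (3,0):+0/XO/OX/.O/X./.X, (3,1):+0/XO/OX/.O/.X/.X, (4,0):+0/XO/OX/.O/../XX
[XO/OX/XO/../.X] O move#4: (3,0):+0/XO/OX/XO/O./.X*, (3,1):+0/XO/OX/XO/.O/.X, (4,0):+0/XO/OX/XO/../OX
[XO/OX/XO/O./.X] X move#5: (3,1):+0/XO/OX/XO/OX/.X*, (4,0):+0/XO/OX/XO/O./XX
[XO/OX/XO/OX/.X] O move#6: (4,0):+0/XO/OX/XO/OX/OX*
[XO/OX/XO/OX/OX] end (terminal +0, X#7); searched ../OX/.O/../.X to 6

value(../OX/.O/../.X, X) = 0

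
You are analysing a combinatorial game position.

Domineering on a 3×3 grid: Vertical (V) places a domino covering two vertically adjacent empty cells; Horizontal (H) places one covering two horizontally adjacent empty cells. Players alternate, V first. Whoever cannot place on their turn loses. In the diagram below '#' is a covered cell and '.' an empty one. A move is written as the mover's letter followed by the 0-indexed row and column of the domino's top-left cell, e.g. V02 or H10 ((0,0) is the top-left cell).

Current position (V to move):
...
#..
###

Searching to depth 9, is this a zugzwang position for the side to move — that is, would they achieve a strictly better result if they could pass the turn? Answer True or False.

zugzwang(.../#../###, V) = False

[.../#../###] V move#1: V01:+1/.#./##./###*, V02:-1/..#/#.#/###
[.#./##./###] end (terminal -1, H#2); searched .../#../### to 9
if V skipped the turn, H would face:
~ [.../#../###] H move#1: H00:-1/##./#../###, H01:+1/.##/#../###*, H11:+1/.../###/###
~ [.##/#../###] end (terminal -1, V#2); searched .../#../### to 9
compare (V): move=+1 vs pass=-1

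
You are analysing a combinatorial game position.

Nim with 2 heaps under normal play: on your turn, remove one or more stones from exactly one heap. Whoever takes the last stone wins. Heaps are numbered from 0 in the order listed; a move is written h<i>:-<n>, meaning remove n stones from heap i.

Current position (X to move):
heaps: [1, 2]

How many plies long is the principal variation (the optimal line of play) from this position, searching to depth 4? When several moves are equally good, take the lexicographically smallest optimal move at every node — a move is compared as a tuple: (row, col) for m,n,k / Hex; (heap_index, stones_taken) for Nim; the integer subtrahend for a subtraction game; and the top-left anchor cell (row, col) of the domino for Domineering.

PV length from [(1,2)]: 3 plies

[(1,2)] X move#1: h0:-1:-1/(0,2), h1:-1:+1/(1,1)*, h1:-2:-1/(1,0)
[(1,1)] O move#2: h0:-1:-1/(0,1)*, h1:-1:-1/(1,0)
[(0,1)] X move#3: h1:-1:+1/(0,0)*
[(0,0)] end (terminal -1, O#4); searched (1,2) to 4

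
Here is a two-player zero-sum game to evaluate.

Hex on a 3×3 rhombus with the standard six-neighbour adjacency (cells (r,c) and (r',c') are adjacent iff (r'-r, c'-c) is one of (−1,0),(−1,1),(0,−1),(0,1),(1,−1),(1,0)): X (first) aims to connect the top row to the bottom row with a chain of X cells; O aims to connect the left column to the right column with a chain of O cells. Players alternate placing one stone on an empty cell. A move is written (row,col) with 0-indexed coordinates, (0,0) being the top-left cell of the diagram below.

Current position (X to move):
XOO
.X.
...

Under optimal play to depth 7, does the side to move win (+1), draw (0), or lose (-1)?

ply 1, X at XOO/.X./... | (1,0)=+1→XOO/XX./...*; (1,2)=-1→XOO/.XX/...; (2,0)=-1→XOO/.X./X..; (2,1)=-1→XOO/.X./.X.; (2,2)=-1→XOO/.X./..X
ply 2, O at XOO/XX./... | (1,2)=-1→XOO/XXO/...*; (2,0)=-1→XOO/XX./O..; (2,1)=-1→XOO/XX./.O.; (2,2)=-1→XOO/XX./..O
ply 3, X at XOO/XXO/... | (2,0)=+1→XOO/XXO/X..*; (2,1)=+1→XOO/XXO/.X.; (2,2)=+1→XOO/XXO/..X
ply 4: XOO/XXO/X.. is terminal -1 (O); from XOO/.X./... depth 7

value(XOO/.X./..., X) = +1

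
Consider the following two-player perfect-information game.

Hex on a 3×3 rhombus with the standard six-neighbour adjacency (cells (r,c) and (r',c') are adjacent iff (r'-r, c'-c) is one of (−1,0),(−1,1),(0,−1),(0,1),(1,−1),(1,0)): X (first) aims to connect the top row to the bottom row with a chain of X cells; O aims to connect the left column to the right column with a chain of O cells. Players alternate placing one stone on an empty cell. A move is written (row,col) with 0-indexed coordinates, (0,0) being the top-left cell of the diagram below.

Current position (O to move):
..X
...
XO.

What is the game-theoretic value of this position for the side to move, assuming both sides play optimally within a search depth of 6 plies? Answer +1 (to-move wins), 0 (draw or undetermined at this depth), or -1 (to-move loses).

value(..X/.../XO., O) = -1

ply 1, O at ..X/.../XO. | (0,0)=-1→O.X/.../XO.*; (0,1)=-1→.OX/.../XO.; (1,0)=-1→..X/O../XO.; (1,1)=-1→..X/.O./XO.; (1,2)=-1→..X/..O/XO.; (2,2)=-1→..X/.../XOO
ply 2, X at O.X/.../XO. | (0,1)=+1→OXX/.../XO.*; (1,0)=+1→O.X/X../XO.; (1,1)=+1→O.X/.X./XO.; (1,2)=+1→O.X/..X/XO.; (2,2)=+1→O.X/.../XOX
ply 3, O at OXX/.../XO. | (1,0)=-1→OXX/O../XO.*; (1,1)=-1→OXX/.O./XO.; (1,2)=-1→OXX/..O/XO.; (2,2)=-1→OXX/.../XOO
ply 4, X at OXX/O../XO. | (1,1)=+1→OXX/OX./XO.*; (1,2)=+1→OXX/O.X/XO.; (2,2)=+1→OXX/O../XOX
ply 5: OXX/OX./XO. is terminal -1 (O); from ..X/.../XO. depth 6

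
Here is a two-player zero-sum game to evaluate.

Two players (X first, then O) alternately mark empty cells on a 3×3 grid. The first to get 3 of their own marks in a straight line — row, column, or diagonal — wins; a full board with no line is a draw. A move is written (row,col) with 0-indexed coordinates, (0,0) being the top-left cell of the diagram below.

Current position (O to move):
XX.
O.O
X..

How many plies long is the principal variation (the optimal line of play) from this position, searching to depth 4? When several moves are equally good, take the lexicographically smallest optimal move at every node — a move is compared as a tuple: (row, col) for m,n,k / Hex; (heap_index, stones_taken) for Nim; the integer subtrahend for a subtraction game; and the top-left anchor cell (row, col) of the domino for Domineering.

PV length from [XX./O.O/X..]: 3 plies

p1 O@[XX./O.O/X..]: (0,2)[XXO/O.O/X..]+1* (1,1)[XX./OOO/X..]+1 (2,1)[XX./O.O/XO.]-1 (2,2)[XX./O.O/X.O]-1
p2 X@[XXO/O.O/X..]: (1,1)[XXO/OXO/X..]-1* (2,1)[XXO/O.O/XX.]-1 (2,2)[XXO/O.O/X.X]-1
p3 O@[XXO/OXO/X..]: (2,1)[XXO/OXO/XO.]-1 (2,2)[XXO/OXO/X.O]+1*
p4 X@[XXO/OXO/X.O] terminal -1; root [XX./O.O/X..] d4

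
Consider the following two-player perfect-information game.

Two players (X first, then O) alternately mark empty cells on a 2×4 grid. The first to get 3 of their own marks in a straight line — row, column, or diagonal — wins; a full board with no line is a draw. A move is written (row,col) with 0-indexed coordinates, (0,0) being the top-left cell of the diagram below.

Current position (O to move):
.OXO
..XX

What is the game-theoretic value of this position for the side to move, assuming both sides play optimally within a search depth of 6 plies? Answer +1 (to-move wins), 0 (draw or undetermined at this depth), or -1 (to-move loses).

value(.OXO/..XX, O) = 0

[.OXO/..XX] O move#1: (0,0):-1/OOXO/..XX, (1,0):-1/.OXO/O.XX, (1,1):+0/.OXO/.OXX*
[.OXO/.OXX] X move#2: (0,0):+0/XOXO/.OXX*, (1,0):+0/.OXO/XOXX
[XOXO/.OXX] O move#3: (1,0):+0/XOXO/OOXX*
[XOXO/OOXX] end (terminal +0, X#4); searched .OXO/..XX to 6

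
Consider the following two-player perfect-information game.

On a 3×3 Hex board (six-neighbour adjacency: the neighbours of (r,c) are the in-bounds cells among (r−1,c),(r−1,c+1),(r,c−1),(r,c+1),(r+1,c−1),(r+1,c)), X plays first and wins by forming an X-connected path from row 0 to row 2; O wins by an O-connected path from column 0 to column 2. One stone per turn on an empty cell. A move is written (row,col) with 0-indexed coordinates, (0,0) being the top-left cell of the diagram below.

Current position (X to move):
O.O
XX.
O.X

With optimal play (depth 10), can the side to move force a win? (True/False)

p1 X@[O.O/XX./O.X]: (0,1)[OXO/XX./O.X]+1* (1,2)[O.O/XXX/O.X]-1 (2,1)[O.O/XX./OXX]-1
p2 O@[OXO/XX./O.X]: (1,2)[OXO/XXO/O.X]-1* (2,1)[OXO/XX./OOX]-1
p3 X@[OXO/XXO/O.X]: (2,1)[OXO/XXO/OXX]+1*
p4 O@[OXO/XXO/OXX] terminal -1; root [O.O/XX./O.X] d10

X winning at [O.O/XX./O.X]: True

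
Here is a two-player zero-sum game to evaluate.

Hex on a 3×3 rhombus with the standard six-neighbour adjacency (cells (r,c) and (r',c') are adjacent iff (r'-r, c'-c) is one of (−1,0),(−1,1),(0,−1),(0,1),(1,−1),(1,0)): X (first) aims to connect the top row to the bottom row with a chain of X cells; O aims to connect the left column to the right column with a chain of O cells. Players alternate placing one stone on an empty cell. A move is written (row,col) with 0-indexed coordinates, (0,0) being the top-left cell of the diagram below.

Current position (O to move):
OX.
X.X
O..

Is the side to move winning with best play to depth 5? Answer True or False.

ply 1, O at OX./X.X/O.. | (0,2)=-1→OXO/X.X/O..*; (1,1)=-1→OX./XOX/O..; (2,1)=-1→OX./X.X/OO.; (2,2)=-1→OX./X.X/O.O
ply 2, X at OXO/X.X/O.. | (1,1)=+1→OXO/XXX/O..*; (2,1)=-1→OXO/X.X/OX.; (2,2)=-1→OXO/X.X/O.X
ply 3, O at OXO/XXX/O.. | (2,1)=-1→OXO/XXX/OO.*; (2,2)=-1→OXO/XXX/O.O
ply 4, X at OXO/XXX/OO. | (2,2)=+1→OXO/XXX/OOX*
ply 5: OXO/XXX/OOX is terminal -1 (O); from OX./X.X/O.. depth 5

O winning at [OX./X.X/O..]: False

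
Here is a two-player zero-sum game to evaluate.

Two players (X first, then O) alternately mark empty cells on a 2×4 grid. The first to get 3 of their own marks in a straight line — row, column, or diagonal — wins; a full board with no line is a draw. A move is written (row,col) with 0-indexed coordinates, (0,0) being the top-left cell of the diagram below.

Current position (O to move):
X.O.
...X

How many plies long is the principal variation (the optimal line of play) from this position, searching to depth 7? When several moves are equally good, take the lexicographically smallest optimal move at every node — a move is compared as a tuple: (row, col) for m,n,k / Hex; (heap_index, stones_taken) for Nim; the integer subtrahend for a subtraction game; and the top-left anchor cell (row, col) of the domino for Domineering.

p1 O@[X.O./...X]: (0,1)[XOO./...X]+0* (0,3)[X.OO/...X]+0 (1,0)[X.O./O..X]+0 (1,1)[X.O./.O.X]+0 (1,2)[X.O./..OX]+0
p2 X@[XOO./...X]: (0,3)[XOOX/...X]+0* (1,0)[XOO./X..X]-1 (1,1)[XOO./.X.X]-1 (1,2)[XOO./..XX]-1
p3 O@[XOOX/...X]: (1,0)[XOOX/O..X]+0* (1,1)[XOOX/.O.X]+0 (1,2)[XOOX/..OX]+0
p4 X@[XOOX/O..X]: (1,1)[XOOX/OX.X]+0* (1,2)[XOOX/O.XX]+0
p5 O@[XOOX/OX.X]: (1,2)[XOOX/OXOX]+0*
p6 X@[XOOX/OXOX] terminal +0; root [X.O./...X] d7

PV length from [X.O./...X]: 5 plies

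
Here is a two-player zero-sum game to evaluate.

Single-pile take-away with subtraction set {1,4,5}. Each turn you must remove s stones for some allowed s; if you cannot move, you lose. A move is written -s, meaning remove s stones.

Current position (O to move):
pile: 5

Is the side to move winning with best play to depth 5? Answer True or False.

O winning at [5]: True

[5] O move#1: -1:-1/4, -4:-1/1, -5:+1/0*
[0] end (terminal -1, X#2); searched 5 to 5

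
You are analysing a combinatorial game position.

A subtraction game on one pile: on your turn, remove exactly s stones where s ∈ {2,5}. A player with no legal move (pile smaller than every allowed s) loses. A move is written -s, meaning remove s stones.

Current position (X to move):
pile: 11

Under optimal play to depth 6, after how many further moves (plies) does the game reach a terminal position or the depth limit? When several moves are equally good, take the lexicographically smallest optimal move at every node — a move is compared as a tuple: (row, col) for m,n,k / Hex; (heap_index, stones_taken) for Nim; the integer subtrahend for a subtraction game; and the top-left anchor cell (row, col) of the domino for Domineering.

PV length from [11]: 4 plies

ply 1, X at 11 | -2=-1→9*; -5=-1→6
ply 2, O at 9 | -2=+1→7*; -5=+1→4
ply 3, X at 7 | -2=-1→5*; -5=-1→2
ply 4, O at 5 | -2=-1→3; -5=+1→0*
ply 5: 0 is terminal -1 (X); from 11 depth 6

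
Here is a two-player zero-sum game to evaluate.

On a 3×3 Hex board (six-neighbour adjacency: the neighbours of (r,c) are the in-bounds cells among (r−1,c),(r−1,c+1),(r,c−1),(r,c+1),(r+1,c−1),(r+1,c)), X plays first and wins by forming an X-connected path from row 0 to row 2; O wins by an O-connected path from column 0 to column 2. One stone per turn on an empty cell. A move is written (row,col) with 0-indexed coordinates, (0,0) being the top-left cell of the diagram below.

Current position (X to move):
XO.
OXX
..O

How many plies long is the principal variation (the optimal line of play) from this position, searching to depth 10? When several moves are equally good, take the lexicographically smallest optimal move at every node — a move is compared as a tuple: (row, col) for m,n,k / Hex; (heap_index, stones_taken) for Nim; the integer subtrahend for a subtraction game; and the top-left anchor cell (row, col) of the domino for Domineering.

PV length from [XO./OXX/..O]: 3 plies

p1 X@[XO./OXX/..O]: (0,2)[XOX/OXX/..O]+1* (2,0)[XO./OXX/X.O]-1 (2,1)[XO./OXX/.XO]-1
p2 O@[XOX/OXX/..O]: (2,0)[XOX/OXX/O.O]-1* (2,1)[XOX/OXX/.OO]-1
p3 X@[XOX/OXX/O.O]: (2,1)[XOX/OXX/OXO]+1*
p4 O@[XOX/OXX/OXO] terminal -1; root [XO./OXX/..O] d10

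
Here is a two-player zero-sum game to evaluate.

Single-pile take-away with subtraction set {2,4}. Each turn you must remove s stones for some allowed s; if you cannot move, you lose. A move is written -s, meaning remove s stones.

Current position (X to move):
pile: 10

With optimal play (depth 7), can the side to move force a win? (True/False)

p1 X@[10]: -2[8]-1 -4[6]+1*
p2 O@[6]: -2[4]-1* -4[2]-1
p3 X@[4]: -2[2]-1 -4[0]+1*
p4 O@[0] terminal -1; root [10] d7

X winning at [10]: True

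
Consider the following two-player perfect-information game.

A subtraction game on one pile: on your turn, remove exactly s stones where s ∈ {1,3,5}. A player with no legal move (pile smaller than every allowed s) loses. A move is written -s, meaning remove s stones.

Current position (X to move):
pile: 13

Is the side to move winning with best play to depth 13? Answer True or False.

[13] X move#1: -1:+1/12*, -3:+1/10, -5:+1/8
[12] O move#2: -1:-1/11*, -3:-1/9, -5:-1/7
[11] X move#3: -1:+1/10*, -3:+1/8, -5:+1/6
[10] O move#4: -1:-1/9*, -3:-1/7, -5:-1/5
[9] X move#5: -1:+1/8*, -3:+1/6, -5:+1/4
[8] O move#6: -1:-1/7*, -3:-1/5, -5:-1/3
[7] X move#7: -1:+1/6*, -3:+1/4, -5:+1/2
[6] O move#8: -1:-1/5*, -3:-1/3, -5:-1/1
[5] X move#9: -1:+1/4*, -3:+1/2, -5:+1/0
[4] O move#10: -1:-1/3*, -3:-1/1
[3] X move#11: -1:+1/2*, -3:+1/0
[2] O move#12: -1:-1/1*
[1] X move#13: -1:+1/0*
[0] end (terminal -1, O#14); searched 13 to 13

X winning at [13]: True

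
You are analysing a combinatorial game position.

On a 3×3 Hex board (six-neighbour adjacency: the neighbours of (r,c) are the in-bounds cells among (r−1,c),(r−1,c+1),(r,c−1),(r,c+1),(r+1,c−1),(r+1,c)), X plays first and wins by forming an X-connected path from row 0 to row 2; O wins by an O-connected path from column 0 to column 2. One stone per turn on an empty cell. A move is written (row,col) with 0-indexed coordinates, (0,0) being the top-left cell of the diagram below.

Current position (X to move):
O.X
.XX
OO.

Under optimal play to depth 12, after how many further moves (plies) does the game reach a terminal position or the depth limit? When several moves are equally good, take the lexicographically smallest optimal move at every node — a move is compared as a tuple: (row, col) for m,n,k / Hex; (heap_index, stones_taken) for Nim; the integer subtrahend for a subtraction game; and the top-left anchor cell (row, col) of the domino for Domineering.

[O.X/.XX/OO.] X move#1: (0,1):-1/OXX/.XX/OO., (1,0):-1/O.X/XXX/OO., (2,2):+1/O.X/.XX/OOX*
[O.X/.XX/OOX] end (terminal -1, O#2); searched O.X/.XX/OO. to 12

PV length from [O.X/.XX/OO.]: 1 ply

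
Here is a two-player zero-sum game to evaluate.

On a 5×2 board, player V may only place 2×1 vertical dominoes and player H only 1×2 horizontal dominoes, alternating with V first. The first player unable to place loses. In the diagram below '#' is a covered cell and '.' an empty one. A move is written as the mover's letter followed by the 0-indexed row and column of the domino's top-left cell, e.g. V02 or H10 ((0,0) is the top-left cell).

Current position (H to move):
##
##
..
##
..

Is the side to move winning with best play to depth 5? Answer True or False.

H winning at [##/##/../##/..]: True

p1 H@[##/##/../##/..]: H20[##/##/##/##/..]+1* H40[##/##/../##/##]+1
p2 V@[##/##/##/##/..] terminal -1; root [##/##/../##/..] d5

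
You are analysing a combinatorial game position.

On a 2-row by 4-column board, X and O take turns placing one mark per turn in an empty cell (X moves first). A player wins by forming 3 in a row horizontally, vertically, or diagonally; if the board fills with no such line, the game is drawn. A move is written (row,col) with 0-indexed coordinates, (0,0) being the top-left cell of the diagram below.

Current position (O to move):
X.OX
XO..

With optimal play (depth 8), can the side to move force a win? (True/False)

O winning at [X.OX/XO..]: False

[X.OX/XO..] O move#1: (0,1):+0/XOOX/XO..*, (1,2):+0/X.OX/XOO., (1,3):+0/X.OX/XO.O
[XOOX/XO..] X move#2: (1,2):+0/XOOX/XOX.*, (1,3):+0/XOOX/XO.X
[XOOX/XOX.] O move#3: (1,3):+0/XOOX/XOXO*
[XOOX/XOXO] end (terminal +0, X#4); searched X.OX/XO.. to 8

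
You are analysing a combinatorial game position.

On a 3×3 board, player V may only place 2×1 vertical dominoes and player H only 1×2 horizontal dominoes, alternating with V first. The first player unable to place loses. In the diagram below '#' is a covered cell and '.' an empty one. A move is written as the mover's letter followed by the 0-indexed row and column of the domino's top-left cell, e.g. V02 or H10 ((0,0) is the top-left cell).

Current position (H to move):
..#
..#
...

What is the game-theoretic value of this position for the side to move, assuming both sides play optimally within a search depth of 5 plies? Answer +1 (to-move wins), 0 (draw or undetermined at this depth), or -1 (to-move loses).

[..#/..#/...] H move#1: H00:-1/###/..#/..., H10:+1/..#/###/...*, H20:-1/..#/..#/##., H21:-1/..#/..#/.##
[..#/###/...] end (terminal -1, V#2); searched ..#/..#/... to 5

value(..#/..#/..., H) = +1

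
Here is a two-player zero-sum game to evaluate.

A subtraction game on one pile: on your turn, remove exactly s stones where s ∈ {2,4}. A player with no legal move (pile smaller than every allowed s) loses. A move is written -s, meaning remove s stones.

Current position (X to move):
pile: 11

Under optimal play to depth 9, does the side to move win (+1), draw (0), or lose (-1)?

value(11, X) = +1

p1 X@[11]: -2[9]-1 -4[7]+1*
p2 O@[7]: -2[5]-1* -4[3]-1
p3 X@[5]: -2[3]-1 -4[1]+1*
p4 O@[1] terminal -1; root [11] d9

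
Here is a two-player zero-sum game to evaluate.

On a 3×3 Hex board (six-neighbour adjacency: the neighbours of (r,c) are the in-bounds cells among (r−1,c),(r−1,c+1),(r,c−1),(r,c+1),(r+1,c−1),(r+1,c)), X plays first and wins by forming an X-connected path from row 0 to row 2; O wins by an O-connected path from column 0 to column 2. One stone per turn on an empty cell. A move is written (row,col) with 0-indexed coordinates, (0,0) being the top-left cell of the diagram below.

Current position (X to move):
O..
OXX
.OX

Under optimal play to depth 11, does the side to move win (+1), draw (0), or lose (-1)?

p1 X@[O../OXX/.OX]: (0,1)[OX./OXX/.OX]+1* (0,2)[O.X/OXX/.OX]+1 (2,0)[O../OXX/XOX]+1
p2 O@[OX./OXX/.OX] terminal -1; root [O../OXX/.OX] d11

value(O../OXX/.OX, X) = +1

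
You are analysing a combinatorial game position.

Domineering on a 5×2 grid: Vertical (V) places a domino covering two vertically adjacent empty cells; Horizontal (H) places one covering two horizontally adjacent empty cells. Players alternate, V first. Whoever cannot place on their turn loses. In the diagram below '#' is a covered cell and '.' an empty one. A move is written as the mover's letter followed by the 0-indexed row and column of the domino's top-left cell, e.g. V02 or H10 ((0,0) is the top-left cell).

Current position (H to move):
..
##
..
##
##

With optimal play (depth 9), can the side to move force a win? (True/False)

H winning at [../##/../##/##]: True

[../##/../##/##] H move#1: H00:+1/##/##/../##/##*, H20:+1/../##/##/##/##
[##/##/../##/##] end (terminal -1, V#2); searched ../##/../##/## to 9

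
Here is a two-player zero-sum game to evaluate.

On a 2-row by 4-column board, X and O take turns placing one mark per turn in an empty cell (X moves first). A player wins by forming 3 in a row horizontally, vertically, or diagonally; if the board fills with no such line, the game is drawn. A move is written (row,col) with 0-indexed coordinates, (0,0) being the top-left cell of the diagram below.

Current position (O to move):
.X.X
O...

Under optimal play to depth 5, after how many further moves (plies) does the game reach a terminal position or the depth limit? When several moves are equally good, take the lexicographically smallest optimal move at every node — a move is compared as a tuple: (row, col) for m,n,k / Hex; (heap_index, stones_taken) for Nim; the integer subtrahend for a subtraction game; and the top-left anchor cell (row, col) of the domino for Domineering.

p1 O@[.X.X/O...]: (0,0)[OX.X/O...]-1 (0,2)[.XOX/O...]+0* (1,1)[.X.X/OO..]-1 (1,2)[.X.X/O.O.]-1 (1,3)[.X.X/O..O]-1
p2 X@[.XOX/O...]: (0,0)[XXOX/O...]+0* (1,1)[.XOX/OX..]+0 (1,2)[.XOX/O.X.]+0 (1,3)[.XOX/O..X]+0
p3 O@[XXOX/O...]: (1,1)[XXOX/OO..]+0* (1,2)[XXOX/O.O.]+0 (1,3)[XXOX/O..O]+0
p4 X@[XXOX/OO..]: (1,2)[XXOX/OOX.]+0* (1,3)[XXOX/OO.X]-1
p5 O@[XXOX/OOX.]: (1,3)[XXOX/OOXO]+0*
p6 X@[XXOX/OOXO] terminal +0; root [.X.X/O...] d5

PV length from [.X.X/O...]: 5 plies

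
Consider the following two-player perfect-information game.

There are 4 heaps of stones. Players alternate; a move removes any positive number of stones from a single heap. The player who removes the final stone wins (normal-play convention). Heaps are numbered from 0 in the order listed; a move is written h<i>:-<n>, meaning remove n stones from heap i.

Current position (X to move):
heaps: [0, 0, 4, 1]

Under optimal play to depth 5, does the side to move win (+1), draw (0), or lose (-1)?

[(0,0,4,1)] X move#1: h2:-1:-1/(0,0,3,1), h2:-2:-1/(0,0,2,1), h2:-3:+1/(0,0,1,1)*, h2:-4:-1/(0,0,0,1), h3:-1:-1/(0,0,4,0)
[(0,0,1,1)] O move#2: h2:-1:-1/(0,0,0,1)*, h3:-1:-1/(0,0,1,0)
[(0,0,0,1)] X move#3: h3:-1:+1/(0,0,0,0)*
[(0,0,0,0)] end (terminal -1, O#4); searched (0,0,4,1) to 5

value((0,0,4,1), X) = +1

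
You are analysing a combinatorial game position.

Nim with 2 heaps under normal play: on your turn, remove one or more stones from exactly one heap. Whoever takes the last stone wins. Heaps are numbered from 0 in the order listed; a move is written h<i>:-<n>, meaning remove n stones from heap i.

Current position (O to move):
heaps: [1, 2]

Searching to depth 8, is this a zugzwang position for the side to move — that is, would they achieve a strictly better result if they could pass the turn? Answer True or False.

ply 1, O at (1,2) | h0:-1=-1→(0,2); h1:-1=+1→(1,1)*; h1:-2=-1→(1,0)
ply 2, X at (1,1) | h0:-1=-1→(0,1)*; h1:-1=-1→(1,0)
ply 3, O at (0,1) | h1:-1=+1→(0,0)*
ply 4: (0,0) is terminal -1 (X); from (1,2) depth 8
pass branch (X moves first from the same position):
  | ply 1, X at (1,2) | h0:-1=-1→(0,2); h1:-1=+1→(1,1)*; h1:-2=-1→(1,0)
  | ply 2, O at (1,1) | h0:-1=-1→(0,1)*; h1:-1=-1→(1,0)
  | ply 3, X at (0,1) | h1:-1=+1→(0,0)*
  | ply 4: (0,0) is terminal -1 (O); from (1,2) depth 8
O moving scores +1; O passing scores -1

zugzwang((1,2), O) = False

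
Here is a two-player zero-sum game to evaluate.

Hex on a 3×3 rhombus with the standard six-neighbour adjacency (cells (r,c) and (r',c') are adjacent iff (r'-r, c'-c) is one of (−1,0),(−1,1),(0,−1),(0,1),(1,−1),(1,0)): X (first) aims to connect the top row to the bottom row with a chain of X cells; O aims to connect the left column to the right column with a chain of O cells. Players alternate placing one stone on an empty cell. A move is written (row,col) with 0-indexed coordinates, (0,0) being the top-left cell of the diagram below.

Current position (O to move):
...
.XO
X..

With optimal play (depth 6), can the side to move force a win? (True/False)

O winning at [.../.XO/X..]: False

ply 1, O at .../.XO/X.. | (0,0)=-1→O../.XO/X..*; (0,1)=-1→.O./.XO/X..; (0,2)=-1→..O/.XO/X..; (1,0)=-1→.../OXO/X..; (2,1)=-1→.../.XO/XO.; (2,2)=-1→.../.XO/X.O
ply 2, X at O../.XO/X.. | (0,1)=+1→OX./.XO/X..*; (0,2)=+1→O.X/.XO/X..; (1,0)=+1→O../XXO/X..; (2,1)=+1→O../.XO/XX.; (2,2)=+1→O../.XO/X.X
ply 3: OX./.XO/X.. is terminal -1 (O); from .../.XO/X.. depth 6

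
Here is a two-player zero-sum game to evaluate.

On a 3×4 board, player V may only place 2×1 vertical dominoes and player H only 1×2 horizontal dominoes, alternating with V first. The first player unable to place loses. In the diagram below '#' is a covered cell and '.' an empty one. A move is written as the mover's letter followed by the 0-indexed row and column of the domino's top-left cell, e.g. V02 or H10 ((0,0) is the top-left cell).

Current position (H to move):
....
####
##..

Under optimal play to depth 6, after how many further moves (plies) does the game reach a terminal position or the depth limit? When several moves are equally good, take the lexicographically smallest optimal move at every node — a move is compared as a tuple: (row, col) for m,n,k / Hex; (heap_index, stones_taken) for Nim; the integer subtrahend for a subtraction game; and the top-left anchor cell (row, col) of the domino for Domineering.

ply 1, H at ..../####/##.. | H00=+1→##../####/##..*; H01=+1→.##./####/##..; H02=+1→..##/####/##..; H22=+1→..../####/####
ply 2: ##../####/##.. is terminal -1 (V); from ..../####/##.. depth 6

PV length from [..../####/##..]: 1 ply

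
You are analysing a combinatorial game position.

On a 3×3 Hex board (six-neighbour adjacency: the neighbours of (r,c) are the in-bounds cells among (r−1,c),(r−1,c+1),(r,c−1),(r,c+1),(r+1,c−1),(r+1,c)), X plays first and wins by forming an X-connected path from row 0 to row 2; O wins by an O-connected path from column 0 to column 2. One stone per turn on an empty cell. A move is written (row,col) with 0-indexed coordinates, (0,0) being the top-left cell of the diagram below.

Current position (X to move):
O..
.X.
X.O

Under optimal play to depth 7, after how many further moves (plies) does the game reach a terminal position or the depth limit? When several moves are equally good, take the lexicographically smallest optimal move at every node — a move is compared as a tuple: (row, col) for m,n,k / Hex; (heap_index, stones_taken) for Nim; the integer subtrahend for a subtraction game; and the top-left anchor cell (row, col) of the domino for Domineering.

PV length from [O../.X./X.O]: 1 ply

ply 1, X at O../.X./X.O | (0,1)=+1→OX./.X./X.O*; (0,2)=+1→O.X/.X./X.O; (1,0)=+1→O../XX./X.O; (1,2)=+1→O../.XX/X.O; (2,1)=+1→O../.X./XXO
ply 2: OX./.X./X.O is terminal -1 (O); from O../.X./X.O depth 7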